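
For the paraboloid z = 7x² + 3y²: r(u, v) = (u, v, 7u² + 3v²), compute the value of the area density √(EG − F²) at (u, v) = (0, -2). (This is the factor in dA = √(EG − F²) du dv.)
√(EG − F²)|_{(0, -2)} = sqrt(145)

E = 196*u^2 + 1, F = 84*u*v, G = 36*v^2 + 1, so EG − F² = 196*u^2 + 36*v^2 + 1. Taking the positive square root: √(EG − F²) = sqrt(196*u^2 + 36*v^2 + 1). At (u, v) = (0, -2): sqrt(145).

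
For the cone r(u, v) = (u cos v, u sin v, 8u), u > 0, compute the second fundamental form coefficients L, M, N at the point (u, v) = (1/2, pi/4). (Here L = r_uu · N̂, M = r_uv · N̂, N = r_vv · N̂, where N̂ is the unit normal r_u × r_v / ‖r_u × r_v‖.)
L = 0;  M = 0;  N = 4*sqrt(65)/65

Compute the unit normal N̂(u, v) = (-8*sqrt(65)*u*cos(v)/(65*Abs(u)), -8*sqrt(65)*u*sin(v)/(65*Abs(u)), sqrt(65)*u/(65*Abs(u))), and the second partials r_uu, r_uv, r_vv. Take dot products:
  L(u, v) = r_uu · N̂ = 0,
  M(u, v) = r_uv · N̂ = 0,
  N(u, v) = r_vv · N̂ = 8*sqrt(65)*u^2/(65*Abs(u)).
Evaluating at (u, v) = (1/2, pi/4):
  L = 0, M = 0, N = 4*sqrt(65)/65.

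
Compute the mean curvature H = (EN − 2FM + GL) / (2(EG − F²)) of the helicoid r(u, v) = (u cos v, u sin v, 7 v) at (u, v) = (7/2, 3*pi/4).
H = 0

With E = 1, F = 0, G = u^2 + 49, L = 0, M = -7/sqrt(u^2 + 49), N = 0, assemble
  H = (EN − 2FM + GL) / (2(EG − F²)) = 0.
At (u, v) = (7/2, 3*pi/4): H = 0.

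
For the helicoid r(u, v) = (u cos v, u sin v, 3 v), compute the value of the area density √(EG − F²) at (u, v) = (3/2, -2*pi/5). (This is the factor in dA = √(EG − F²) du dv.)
√(EG − F²)|_{(3/2, -2*pi/5)} = 3*sqrt(5)/2

E = 1, F = 0, G = u^2 + 9, so EG − F² = u^2 + 9. Taking the positive square root: √(EG − F²) = sqrt(u^2 + 9). At (u, v) = (3/2, -2*pi/5): 3*sqrt(5)/2.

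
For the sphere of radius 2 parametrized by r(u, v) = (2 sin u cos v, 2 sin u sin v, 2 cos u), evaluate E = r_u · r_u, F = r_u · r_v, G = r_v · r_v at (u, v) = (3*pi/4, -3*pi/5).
E = 4;  F = 0;  G = 2

Partials: r_u = (2*cos(u)*cos(v), 2*sin(v)*cos(u), -2*sin(u)), r_v = (-2*sin(u)*sin(v), 2*sin(u)*cos(v), 0). As functions of (u, v):
  E = r_u · r_u = 4,
  F = r_u · r_v = 0,
  G = r_v · r_v = 4*sin(u)^2.
Evaluating at (u, v) = (3*pi/4, -3*pi/5): E = 4, F = 0, G = 2.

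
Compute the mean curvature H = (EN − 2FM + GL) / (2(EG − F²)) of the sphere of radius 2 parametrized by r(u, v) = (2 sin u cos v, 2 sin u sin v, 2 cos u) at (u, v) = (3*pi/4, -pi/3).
H = -1/2

With E = 4, F = 0, G = 4*sin(u)^2, L = -2*sin(u)/Abs(sin(u)), M = 0, N = -2*sin(u)^3/Abs(sin(u)), assemble
  H = (EN − 2FM + GL) / (2(EG − F²)) = -sin(u)/(2*Abs(sin(u))).
At (u, v) = (3*pi/4, -pi/3): H = -1/2.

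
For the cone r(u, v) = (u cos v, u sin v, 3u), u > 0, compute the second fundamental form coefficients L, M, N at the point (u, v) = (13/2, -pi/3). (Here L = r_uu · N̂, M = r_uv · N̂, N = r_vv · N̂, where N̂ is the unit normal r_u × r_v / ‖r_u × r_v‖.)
L = 0;  M = 0;  N = 39*sqrt(10)/20

Compute the unit normal N̂(u, v) = (-3*sqrt(10)*u*cos(v)/(10*Abs(u)), -3*sqrt(10)*u*sin(v)/(10*Abs(u)), sqrt(10)*u/(10*Abs(u))), and the second partials r_uu, r_uv, r_vv. Take dot products:
  L(u, v) = r_uu · N̂ = 0,
  M(u, v) = r_uv · N̂ = 0,
  N(u, v) = r_vv · N̂ = 3*sqrt(10)*u^2/(10*Abs(u)).
Evaluating at (u, v) = (13/2, -pi/3):
  L = 0, M = 0, N = 39*sqrt(10)/20.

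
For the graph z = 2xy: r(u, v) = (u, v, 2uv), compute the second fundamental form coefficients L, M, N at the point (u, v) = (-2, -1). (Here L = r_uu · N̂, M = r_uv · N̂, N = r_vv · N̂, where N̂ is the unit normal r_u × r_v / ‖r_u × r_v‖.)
L = 0;  M = 2*sqrt(21)/21;  N = 0

Compute the unit normal N̂(u, v) = (-2*v/sqrt(4*u^2 + 4*v^2 + 1), -2*u/sqrt(4*u^2 + 4*v^2 + 1), 1/sqrt(4*u^2 + 4*v^2 + 1)), and the second partials r_uu, r_uv, r_vv. Take dot products:
  L(u, v) = r_uu · N̂ = 0,
  M(u, v) = r_uv · N̂ = 2/sqrt(4*u^2 + 4*v^2 + 1),
  N(u, v) = r_vv · N̂ = 0.
Evaluating at (u, v) = (-2, -1):
  L = 0, M = 2*sqrt(21)/21, N = 0.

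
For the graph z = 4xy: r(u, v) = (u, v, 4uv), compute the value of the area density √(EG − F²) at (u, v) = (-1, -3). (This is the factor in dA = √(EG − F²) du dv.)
√(EG − F²)|_{(-1, -3)} = sqrt(161)

E = 16*v^2 + 1, F = 16*u*v, G = 16*u^2 + 1, so EG − F² = 16*u^2 + 16*v^2 + 1. Taking the positive square root: √(EG − F²) = sqrt(16*u^2 + 16*v^2 + 1). At (u, v) = (-1, -3): sqrt(161).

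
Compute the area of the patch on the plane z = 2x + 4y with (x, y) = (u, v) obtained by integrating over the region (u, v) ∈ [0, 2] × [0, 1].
Area = 2*sqrt(21)

Area = ∫∫ √(EG − F²) du dv with √(EG − F²) = sqrt(21). Integrating over [0, 2] × [0, 1] gives 2*sqrt(21).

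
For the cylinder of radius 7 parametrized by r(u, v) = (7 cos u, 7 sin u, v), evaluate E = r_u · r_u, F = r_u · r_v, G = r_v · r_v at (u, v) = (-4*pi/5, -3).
E = 49;  F = 0;  G = 1

Partials: r_u = (-7*sin(u), 7*cos(u), 0), r_v = (0, 0, 1). As functions of (u, v):
  E = r_u · r_u = 49,
  F = r_u · r_v = 0,
  G = r_v · r_v = 1.
Evaluating at (u, v) = (-4*pi/5, -3): E = 49, F = 0, G = 1.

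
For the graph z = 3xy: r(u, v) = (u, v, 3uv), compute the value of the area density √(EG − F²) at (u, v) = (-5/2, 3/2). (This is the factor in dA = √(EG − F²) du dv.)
√(EG − F²)|_{(-5/2, 3/2)} = sqrt(310)/2

E = 9*v^2 + 1, F = 9*u*v, G = 9*u^2 + 1, so EG − F² = 9*u^2 + 9*v^2 + 1. Taking the positive square root: √(EG − F²) = sqrt(9*u^2 + 9*v^2 + 1). At (u, v) = (-5/2, 3/2): sqrt(310)/2.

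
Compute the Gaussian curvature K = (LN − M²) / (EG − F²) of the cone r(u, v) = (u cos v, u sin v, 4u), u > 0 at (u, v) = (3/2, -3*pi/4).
K = 0

Coefficients of the first fundamental form: E = 17, F = 0, G = u^2.
Coefficients of the second fundamental form: L = 0, M = 0, N = 4*sqrt(17)*u^2/(17*Abs(u)).
Assemble K = (LN − M²)/(EG − F²) = 0. At (u, v) = (3/2, -3*pi/4): K = 0.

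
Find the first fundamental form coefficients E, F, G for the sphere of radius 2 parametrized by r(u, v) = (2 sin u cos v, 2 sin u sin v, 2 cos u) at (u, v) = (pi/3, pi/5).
E = 4;  F = 0;  G = 3

Partials: r_u = (2*cos(u)*cos(v), 2*sin(v)*cos(u), -2*sin(u)), r_v = (-2*sin(u)*sin(v), 2*sin(u)*cos(v), 0). As functions of (u, v):
  E = r_u · r_u = 4,
  F = r_u · r_v = 0,
  G = r_v · r_v = 4*sin(u)^2.
Evaluating at (u, v) = (pi/3, pi/5): E = 4, F = 0, G = 3.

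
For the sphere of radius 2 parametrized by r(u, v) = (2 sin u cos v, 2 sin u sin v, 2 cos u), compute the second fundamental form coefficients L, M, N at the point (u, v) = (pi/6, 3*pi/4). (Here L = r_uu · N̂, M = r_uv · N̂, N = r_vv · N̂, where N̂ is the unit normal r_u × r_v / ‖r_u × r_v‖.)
L = -2;  M = 0;  N = -1/2

Compute the unit normal N̂(u, v) = (sin(u)^2*cos(v)/Abs(sin(u)), sin(u)^2*sin(v)/Abs(sin(u)), sin(2*u)/(2*Abs(sin(u)))), and the second partials r_uu, r_uv, r_vv. Take dot products:
  L(u, v) = r_uu · N̂ = -2*sin(u)/Abs(sin(u)),
  M(u, v) = r_uv · N̂ = 0,
  N(u, v) = r_vv · N̂ = -2*sin(u)^3/Abs(sin(u)).
Evaluating at (u, v) = (pi/6, 3*pi/4):
  L = -2, M = 0, N = -1/2.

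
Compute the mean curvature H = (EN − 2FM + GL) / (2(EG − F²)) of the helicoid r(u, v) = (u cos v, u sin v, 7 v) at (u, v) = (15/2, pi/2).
H = 0

With E = 1, F = 0, G = u^2 + 49, L = 0, M = -7/sqrt(u^2 + 49), N = 0, assemble
  H = (EN − 2FM + GL) / (2(EG − F²)) = 0.
At (u, v) = (15/2, pi/2): H = 0.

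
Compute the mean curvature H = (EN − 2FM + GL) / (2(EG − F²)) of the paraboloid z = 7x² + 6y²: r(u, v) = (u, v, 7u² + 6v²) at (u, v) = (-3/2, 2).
H = 6691*sqrt(1018)/1036324

With E = 196*u^2 + 1, F = 168*u*v, G = 144*v^2 + 1, L = 14/sqrt(196*u^2 + 144*v^2 + 1), M = 0, N = 12/sqrt(196*u^2 + 144*v^2 + 1), assemble
  H = (EN − 2FM + GL) / (2(EG − F²)) = (1176*u^2 + 1008*v^2 + 13)/(196*u^2 + 144*v^2 + 1)^(3/2).
At (u, v) = (-3/2, 2): H = 6691*sqrt(1018)/1036324.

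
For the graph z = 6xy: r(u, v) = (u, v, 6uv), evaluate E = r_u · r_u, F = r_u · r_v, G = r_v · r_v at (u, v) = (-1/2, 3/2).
E = 82;  F = -27;  G = 10

Partials: r_u = (1, 0, 6*v), r_v = (0, 1, 6*u). As functions of (u, v):
  E = r_u · r_u = 36*v^2 + 1,
  F = r_u · r_v = 36*u*v,
  G = r_v · r_v = 36*u^2 + 1.
Evaluating at (u, v) = (-1/2, 3/2): E = 82, F = -27, G = 10.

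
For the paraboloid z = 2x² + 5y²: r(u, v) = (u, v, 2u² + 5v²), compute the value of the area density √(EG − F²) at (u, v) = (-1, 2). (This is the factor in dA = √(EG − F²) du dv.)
√(EG − F²)|_{(-1, 2)} = sqrt(417)

E = 16*u^2 + 1, F = 40*u*v, G = 100*v^2 + 1, so EG − F² = 16*u^2 + 100*v^2 + 1. Taking the positive square root: √(EG − F²) = sqrt(16*u^2 + 100*v^2 + 1). At (u, v) = (-1, 2): sqrt(417).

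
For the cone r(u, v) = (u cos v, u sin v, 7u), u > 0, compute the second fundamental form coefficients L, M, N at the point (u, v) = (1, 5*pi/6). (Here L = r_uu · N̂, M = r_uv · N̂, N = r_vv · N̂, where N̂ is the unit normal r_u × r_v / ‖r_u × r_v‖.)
L = 0;  M = 0;  N = 7*sqrt(2)/10

Compute the unit normal N̂(u, v) = (-7*sqrt(2)*u*cos(v)/(10*Abs(u)), -7*sqrt(2)*u*sin(v)/(10*Abs(u)), sqrt(2)*u/(10*Abs(u))), and the second partials r_uu, r_uv, r_vv. Take dot products:
  L(u, v) = r_uu · N̂ = 0,
  M(u, v) = r_uv · N̂ = 0,
  N(u, v) = r_vv · N̂ = 7*sqrt(2)*u^2/(10*Abs(u)).
Evaluating at (u, v) = (1, 5*pi/6):
  L = 0, M = 0, N = 7*sqrt(2)/10.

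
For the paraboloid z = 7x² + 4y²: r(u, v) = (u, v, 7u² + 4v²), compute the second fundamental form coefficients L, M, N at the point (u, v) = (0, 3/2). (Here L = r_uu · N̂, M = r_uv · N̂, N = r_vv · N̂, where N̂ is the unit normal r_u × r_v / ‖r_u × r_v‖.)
L = 14*sqrt(145)/145;  M = 0;  N = 8*sqrt(145)/145

Compute the unit normal N̂(u, v) = (-14*u/sqrt(196*u^2 + 64*v^2 + 1), -8*v/sqrt(196*u^2 + 64*v^2 + 1), 1/sqrt(196*u^2 + 64*v^2 + 1)), and the second partials r_uu, r_uv, r_vv. Take dot products:
  L(u, v) = r_uu · N̂ = 14/sqrt(196*u^2 + 64*v^2 + 1),
  M(u, v) = r_uv · N̂ = 0,
  N(u, v) = r_vv · N̂ = 8/sqrt(196*u^2 + 64*v^2 + 1).
Evaluating at (u, v) = (0, 3/2):
  L = 14*sqrt(145)/145, M = 0, N = 8*sqrt(145)/145.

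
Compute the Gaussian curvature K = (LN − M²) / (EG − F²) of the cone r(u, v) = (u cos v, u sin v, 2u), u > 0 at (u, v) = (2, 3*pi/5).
K = 0

Coefficients of the first fundamental form: E = 5, F = 0, G = u^2.
Coefficients of the second fundamental form: L = 0, M = 0, N = 2*sqrt(5)*u^2/(5*Abs(u)).
Assemble K = (LN − M²)/(EG − F²) = 0. At (u, v) = (2, 3*pi/5): K = 0.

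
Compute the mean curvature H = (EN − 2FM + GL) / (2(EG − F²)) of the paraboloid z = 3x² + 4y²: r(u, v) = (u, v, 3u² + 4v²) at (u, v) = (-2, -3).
H = 2311*sqrt(721)/519841

With E = 36*u^2 + 1, F = 48*u*v, G = 64*v^2 + 1, L = 6/sqrt(36*u^2 + 64*v^2 + 1), M = 0, N = 8/sqrt(36*u^2 + 64*v^2 + 1), assemble
  H = (EN − 2FM + GL) / (2(EG − F²)) = (144*u^2 + 192*v^2 + 7)/(36*u^2 + 64*v^2 + 1)^(3/2).
At (u, v) = (-2, -3): H = 2311*sqrt(721)/519841.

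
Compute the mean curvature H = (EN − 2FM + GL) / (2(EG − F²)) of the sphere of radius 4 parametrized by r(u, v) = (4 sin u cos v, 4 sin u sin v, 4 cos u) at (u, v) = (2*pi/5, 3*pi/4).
H = -1/4

With E = 16, F = 0, G = 16*sin(u)^2, L = -4*sin(u)/Abs(sin(u)), M = 0, N = -4*sin(u)^3/Abs(sin(u)), assemble
  H = (EN − 2FM + GL) / (2(EG − F²)) = -sin(u)/(4*Abs(sin(u))).
At (u, v) = (2*pi/5, 3*pi/4): H = -1/4.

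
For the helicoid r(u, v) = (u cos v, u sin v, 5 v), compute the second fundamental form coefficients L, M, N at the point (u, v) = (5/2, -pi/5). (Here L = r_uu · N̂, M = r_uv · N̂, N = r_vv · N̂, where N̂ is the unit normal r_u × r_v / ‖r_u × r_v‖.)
L = 0;  M = -2*sqrt(5)/5;  N = 0

Compute the unit normal N̂(u, v) = (5*sin(v)/sqrt(u^2 + 25), -5*cos(v)/sqrt(u^2 + 25), u/sqrt(u^2 + 25)), and the second partials r_uu, r_uv, r_vv. Take dot products:
  L(u, v) = r_uu · N̂ = 0,
  M(u, v) = r_uv · N̂ = -5/sqrt(u^2 + 25),
  N(u, v) = r_vv · N̂ = 0.
Evaluating at (u, v) = (5/2, -pi/5):
  L = 0, M = -2*sqrt(5)/5, N = 0.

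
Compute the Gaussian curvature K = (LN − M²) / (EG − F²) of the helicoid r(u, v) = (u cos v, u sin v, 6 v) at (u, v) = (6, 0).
K = -1/144

Coefficients of the first fundamental form: E = 1, F = 0, G = u^2 + 36.
Coefficients of the second fundamental form: L = 0, M = -6/sqrt(u^2 + 36), N = 0.
Assemble K = (LN − M²)/(EG − F²) = -36/(u^2 + 36)^2. At (u, v) = (6, 0): K = -1/144.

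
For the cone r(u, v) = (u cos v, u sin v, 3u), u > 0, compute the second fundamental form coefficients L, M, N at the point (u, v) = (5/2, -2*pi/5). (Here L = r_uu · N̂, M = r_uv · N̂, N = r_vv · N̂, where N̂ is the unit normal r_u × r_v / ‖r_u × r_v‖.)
L = 0;  M = 0;  N = 3*sqrt(10)/4

Compute the unit normal N̂(u, v) = (-3*sqrt(10)*u*cos(v)/(10*Abs(u)), -3*sqrt(10)*u*sin(v)/(10*Abs(u)), sqrt(10)*u/(10*Abs(u))), and the second partials r_uu, r_uv, r_vv. Take dot products:
  L(u, v) = r_uu · N̂ = 0,
  M(u, v) = r_uv · N̂ = 0,
  N(u, v) = r_vv · N̂ = 3*sqrt(10)*u^2/(10*Abs(u)).
Evaluating at (u, v) = (5/2, -2*pi/5):
  L = 0, M = 0, N = 3*sqrt(10)/4.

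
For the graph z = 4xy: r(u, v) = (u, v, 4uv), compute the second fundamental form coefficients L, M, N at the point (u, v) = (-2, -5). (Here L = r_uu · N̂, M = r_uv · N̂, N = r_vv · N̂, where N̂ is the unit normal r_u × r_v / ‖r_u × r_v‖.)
L = 0;  M = 4*sqrt(465)/465;  N = 0

Compute the unit normal N̂(u, v) = (-4*v/sqrt(16*u^2 + 16*v^2 + 1), -4*u/sqrt(16*u^2 + 16*v^2 + 1), 1/sqrt(16*u^2 + 16*v^2 + 1)), and the second partials r_uu, r_uv, r_vv. Take dot products:
  L(u, v) = r_uu · N̂ = 0,
  M(u, v) = r_uv · N̂ = 4/sqrt(16*u^2 + 16*v^2 + 1),
  N(u, v) = r_vv · N̂ = 0.
Evaluating at (u, v) = (-2, -5):
  L = 0, M = 4*sqrt(465)/465, N = 0.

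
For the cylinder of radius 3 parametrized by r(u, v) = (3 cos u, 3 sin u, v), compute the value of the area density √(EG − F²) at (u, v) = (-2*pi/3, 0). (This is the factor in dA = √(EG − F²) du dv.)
√(EG − F²)|_{(-2*pi/3, 0)} = 3

E = 9, F = 0, G = 1, so EG − F² = 9. Taking the positive square root: √(EG − F²) = 3. At (u, v) = (-2*pi/3, 0): 3.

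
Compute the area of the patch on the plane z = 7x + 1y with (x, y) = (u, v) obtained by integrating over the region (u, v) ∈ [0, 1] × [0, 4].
Area = 4*sqrt(51)

Area = ∫∫ √(EG − F²) du dv with √(EG − F²) = sqrt(51). Integrating over [0, 1] × [0, 4] gives 4*sqrt(51).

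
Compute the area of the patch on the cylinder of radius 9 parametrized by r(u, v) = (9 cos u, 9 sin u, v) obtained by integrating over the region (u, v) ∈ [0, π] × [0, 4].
Area = 36*pi

Area = ∫∫ √(EG − F²) du dv with √(EG − F²) = 9. Integrating over [0, π] × [0, 4] gives 36*pi.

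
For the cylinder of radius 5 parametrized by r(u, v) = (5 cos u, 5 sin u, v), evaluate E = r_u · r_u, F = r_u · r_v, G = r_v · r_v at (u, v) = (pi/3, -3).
E = 25;  F = 0;  G = 1

Partials: r_u = (-5*sin(u), 5*cos(u), 0), r_v = (0, 0, 1). As functions of (u, v):
  E = r_u · r_u = 25,
  F = r_u · r_v = 0,
  G = r_v · r_v = 1.
Evaluating at (u, v) = (pi/3, -3): E = 25, F = 0, G = 1.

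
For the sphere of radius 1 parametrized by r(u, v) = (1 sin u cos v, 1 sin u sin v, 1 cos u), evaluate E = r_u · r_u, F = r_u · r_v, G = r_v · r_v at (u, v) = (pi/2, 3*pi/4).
E = 1;  F = 0;  G = 1

Partials: r_u = (cos(u)*cos(v), sin(v)*cos(u), -sin(u)), r_v = (-sin(u)*sin(v), sin(u)*cos(v), 0). As functions of (u, v):
  E = r_u · r_u = 1,
  F = r_u · r_v = 0,
  G = r_v · r_v = sin(u)^2.
Evaluating at (u, v) = (pi/2, 3*pi/4): E = 1, F = 0, G = 1.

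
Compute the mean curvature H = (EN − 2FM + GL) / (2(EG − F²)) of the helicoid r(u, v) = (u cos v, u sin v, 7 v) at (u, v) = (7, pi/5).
H = 0

With E = 1, F = 0, G = u^2 + 49, L = 0, M = -7/sqrt(u^2 + 49), N = 0, assemble
  H = (EN − 2FM + GL) / (2(EG − F²)) = 0.
At (u, v) = (7, pi/5): H = 0.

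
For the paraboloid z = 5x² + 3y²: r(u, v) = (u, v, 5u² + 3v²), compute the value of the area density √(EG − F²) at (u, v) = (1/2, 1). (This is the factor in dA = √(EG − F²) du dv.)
√(EG − F²)|_{(1/2, 1)} = sqrt(62)

E = 100*u^2 + 1, F = 60*u*v, G = 36*v^2 + 1, so EG − F² = 100*u^2 + 36*v^2 + 1. Taking the positive square root: √(EG − F²) = sqrt(100*u^2 + 36*v^2 + 1). At (u, v) = (1/2, 1): sqrt(62).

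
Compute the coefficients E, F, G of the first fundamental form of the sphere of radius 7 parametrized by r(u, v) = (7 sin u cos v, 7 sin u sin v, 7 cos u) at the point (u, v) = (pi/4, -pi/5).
E = 49;  F = 0;  G = 49/2

Partials: r_u = (7*cos(u)*cos(v), 7*sin(v)*cos(u), -7*sin(u)), r_v = (-7*sin(u)*sin(v), 7*sin(u)*cos(v), 0). As functions of (u, v):
  E = r_u · r_u = 49,
  F = r_u · r_v = 0,
  G = r_v · r_v = 49*sin(u)^2.
Evaluating at (u, v) = (pi/4, -pi/5): E = 49, F = 0, G = 49/2.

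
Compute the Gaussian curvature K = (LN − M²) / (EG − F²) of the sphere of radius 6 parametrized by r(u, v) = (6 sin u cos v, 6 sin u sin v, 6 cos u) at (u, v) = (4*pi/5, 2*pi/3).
K = 1/36

Coefficients of the first fundamental form: E = 36, F = 0, G = 36*sin(u)^2.
Coefficients of the second fundamental form: L = -6*sin(u)/Abs(sin(u)), M = 0, N = -6*sin(u)^3/Abs(sin(u)).
Assemble K = (LN − M²)/(EG − F²) = 1/36. At (u, v) = (4*pi/5, 2*pi/3): K = 1/36.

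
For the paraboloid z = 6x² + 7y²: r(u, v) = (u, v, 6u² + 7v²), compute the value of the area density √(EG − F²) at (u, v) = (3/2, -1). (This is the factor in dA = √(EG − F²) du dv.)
√(EG − F²)|_{(3/2, -1)} = sqrt(521)

E = 144*u^2 + 1, F = 168*u*v, G = 196*v^2 + 1, so EG − F² = 144*u^2 + 196*v^2 + 1. Taking the positive square root: √(EG − F²) = sqrt(144*u^2 + 196*v^2 + 1). At (u, v) = (3/2, -1): sqrt(521).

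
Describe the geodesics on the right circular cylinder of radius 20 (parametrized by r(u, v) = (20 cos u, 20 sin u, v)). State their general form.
The cylinder is flat (K = 0) and locally isometric to the plane via the development (u, v) ↦ (20 u, v). Geodesics are the pre-images of straight lines: circles (v constant), vertical lines (u constant), and helices (v = c · u + d) for constants c, d.

A right cylinder has E = 20², F = 0, G = 1, so EG − F² = 20², and L = −20, M = N = 0, giving K = (LN − M²)/(EG − F²) = 0 everywhere. A flat surface is locally isometric to the Euclidean plane via the map (u, v) ↦ (20 u, v). Straight lines in the (x̃, ỹ) plane pull back to: (a) horizontal circles (v = const), (b) vertical generators (u = const), and (c) helices (20 u tan θ = v, i.e. v = c · u + d).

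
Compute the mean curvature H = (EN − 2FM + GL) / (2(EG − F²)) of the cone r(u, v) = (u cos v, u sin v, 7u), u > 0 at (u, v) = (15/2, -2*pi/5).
H = 7*sqrt(2)/150

With E = 50, F = 0, G = u^2, L = 0, M = 0, N = 7*sqrt(2)*u^2/(10*Abs(u)), assemble
  H = (EN − 2FM + GL) / (2(EG − F²)) = 7*sqrt(2)/(20*Abs(u)).
At (u, v) = (15/2, -2*pi/5): H = 7*sqrt(2)/150.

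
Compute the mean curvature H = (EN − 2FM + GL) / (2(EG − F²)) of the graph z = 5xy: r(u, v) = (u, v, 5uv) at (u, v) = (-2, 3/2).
H = 3000*sqrt(629)/395641

With E = 25*v^2 + 1, F = 25*u*v, G = 25*u^2 + 1, L = 0, M = 5/sqrt(25*u^2 + 25*v^2 + 1), N = 0, assemble
  H = (EN − 2FM + GL) / (2(EG − F²)) = -125*u*v/(25*u^2 + 25*v^2 + 1)^(3/2).
At (u, v) = (-2, 3/2): H = 3000*sqrt(629)/395641.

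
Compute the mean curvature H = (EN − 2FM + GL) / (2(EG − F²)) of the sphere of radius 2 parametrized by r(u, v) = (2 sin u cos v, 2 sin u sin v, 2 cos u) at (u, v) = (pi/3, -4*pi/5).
H = -1/2

With E = 4, F = 0, G = 4*sin(u)^2, L = -2*sin(u)/Abs(sin(u)), M = 0, N = -2*sin(u)^3/Abs(sin(u)), assemble
  H = (EN − 2FM + GL) / (2(EG − F²)) = -sin(u)/(2*Abs(sin(u))).
At (u, v) = (pi/3, -4*pi/5): H = -1/2.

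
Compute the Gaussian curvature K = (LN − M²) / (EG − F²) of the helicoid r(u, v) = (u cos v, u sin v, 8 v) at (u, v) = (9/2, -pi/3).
K = -1024/113569

Coefficients of the first fundamental form: E = 1, F = 0, G = u^2 + 64.
Coefficients of the second fundamental form: L = 0, M = -8/sqrt(u^2 + 64), N = 0.
Assemble K = (LN − M²)/(EG − F²) = -64/(u^2 + 64)^2. At (u, v) = (9/2, -pi/3): K = -1024/113569.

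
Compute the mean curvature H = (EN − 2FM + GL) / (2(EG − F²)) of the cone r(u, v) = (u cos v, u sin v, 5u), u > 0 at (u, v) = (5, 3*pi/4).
H = sqrt(26)/52

With E = 26, F = 0, G = u^2, L = 0, M = 0, N = 5*sqrt(26)*u^2/(26*Abs(u)), assemble
  H = (EN − 2FM + GL) / (2(EG − F²)) = 5*sqrt(26)/(52*Abs(u)).
At (u, v) = (5, 3*pi/4): H = sqrt(26)/52.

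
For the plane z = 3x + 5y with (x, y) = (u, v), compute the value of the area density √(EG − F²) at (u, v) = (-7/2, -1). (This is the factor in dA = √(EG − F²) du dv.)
√(EG − F²)|_{(-7/2, -1)} = sqrt(35)

E = 10, F = 15, G = 26, so EG − F² = 35. Taking the positive square root: √(EG − F²) = sqrt(35). At (u, v) = (-7/2, -1): sqrt(35).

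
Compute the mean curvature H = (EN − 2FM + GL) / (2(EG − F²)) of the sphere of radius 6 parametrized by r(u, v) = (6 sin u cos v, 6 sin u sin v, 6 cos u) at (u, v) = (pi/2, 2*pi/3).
H = -1/6

With E = 36, F = 0, G = 36*sin(u)^2, L = -6*sin(u)/Abs(sin(u)), M = 0, N = -6*sin(u)^3/Abs(sin(u)), assemble
  H = (EN − 2FM + GL) / (2(EG − F²)) = -sin(u)/(6*Abs(sin(u))).
At (u, v) = (pi/2, 2*pi/3): H = -1/6.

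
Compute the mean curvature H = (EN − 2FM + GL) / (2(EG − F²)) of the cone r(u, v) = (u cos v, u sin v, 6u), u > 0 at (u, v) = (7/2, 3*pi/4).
H = 6*sqrt(37)/259

With E = 37, F = 0, G = u^2, L = 0, M = 0, N = 6*sqrt(37)*u^2/(37*Abs(u)), assemble
  H = (EN − 2FM + GL) / (2(EG − F²)) = 3*sqrt(37)/(37*Abs(u)).
At (u, v) = (7/2, 3*pi/4): H = 6*sqrt(37)/259.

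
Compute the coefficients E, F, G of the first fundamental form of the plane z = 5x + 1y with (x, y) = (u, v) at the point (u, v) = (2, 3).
E = 26;  F = 5;  G = 2

Partials: r_u = (1, 0, 5), r_v = (0, 1, 1). As functions of (u, v):
  E = r_u · r_u = 26,
  F = r_u · r_v = 5,
  G = r_v · r_v = 2.
Evaluating at (u, v) = (2, 3): E = 26, F = 5, G = 2.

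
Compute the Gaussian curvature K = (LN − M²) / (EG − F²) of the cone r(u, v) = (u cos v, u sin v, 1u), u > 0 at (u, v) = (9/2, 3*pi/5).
K = 0

Coefficients of the first fundamental form: E = 2, F = 0, G = u^2.
Coefficients of the second fundamental form: L = 0, M = 0, N = sqrt(2)*u^2/(2*Abs(u)).
Assemble K = (LN − M²)/(EG − F²) = 0. At (u, v) = (9/2, 3*pi/5): K = 0.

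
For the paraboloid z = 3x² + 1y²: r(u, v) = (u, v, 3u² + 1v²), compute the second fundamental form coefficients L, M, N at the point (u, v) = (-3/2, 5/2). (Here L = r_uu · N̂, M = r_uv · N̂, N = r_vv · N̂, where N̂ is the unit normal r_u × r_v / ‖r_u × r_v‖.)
L = 6*sqrt(107)/107;  M = 0;  N = 2*sqrt(107)/107

Compute the unit normal N̂(u, v) = (-6*u/sqrt(36*u^2 + 4*v^2 + 1), -2*v/sqrt(36*u^2 + 4*v^2 + 1), 1/sqrt(36*u^2 + 4*v^2 + 1)), and the second partials r_uu, r_uv, r_vv. Take dot products:
  L(u, v) = r_uu · N̂ = 6/sqrt(36*u^2 + 4*v^2 + 1),
  M(u, v) = r_uv · N̂ = 0,
  N(u, v) = r_vv · N̂ = 2/sqrt(36*u^2 + 4*v^2 + 1).
Evaluating at (u, v) = (-3/2, 5/2):
  L = 6*sqrt(107)/107, M = 0, N = 2*sqrt(107)/107.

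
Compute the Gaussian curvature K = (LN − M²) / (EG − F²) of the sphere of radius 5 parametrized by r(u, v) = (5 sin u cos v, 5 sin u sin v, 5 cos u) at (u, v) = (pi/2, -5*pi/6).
K = 1/25

Coefficients of the first fundamental form: E = 25, F = 0, G = 25*sin(u)^2.
Coefficients of the second fundamental form: L = -5*sin(u)/Abs(sin(u)), M = 0, N = -5*sin(u)^3/Abs(sin(u)).
Assemble K = (LN − M²)/(EG − F²) = 1/25. At (u, v) = (pi/2, -5*pi/6): K = 1/25.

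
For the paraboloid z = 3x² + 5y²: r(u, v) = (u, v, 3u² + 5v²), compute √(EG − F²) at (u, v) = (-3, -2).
√(EG − F²)|_{(-3, -2)} = 5*sqrt(29)

E = 36*u^2 + 1, F = 60*u*v, G = 100*v^2 + 1; EG − F² = 36*u^2 + 100*v^2 + 1; √(EG − F²) = sqrt(36*u^2 + 100*v^2 + 1). At the given point: 5*sqrt(29).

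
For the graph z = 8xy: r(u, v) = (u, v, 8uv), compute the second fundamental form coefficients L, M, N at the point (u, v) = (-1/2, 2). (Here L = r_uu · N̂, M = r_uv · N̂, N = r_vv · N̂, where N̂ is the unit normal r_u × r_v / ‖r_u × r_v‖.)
L = 0;  M = 8*sqrt(273)/273;  N = 0

Compute the unit normal N̂(u, v) = (-8*v/sqrt(64*u^2 + 64*v^2 + 1), -8*u/sqrt(64*u^2 + 64*v^2 + 1), 1/sqrt(64*u^2 + 64*v^2 + 1)), and the second partials r_uu, r_uv, r_vv. Take dot products:
  L(u, v) = r_uu · N̂ = 0,
  M(u, v) = r_uv · N̂ = 8/sqrt(64*u^2 + 64*v^2 + 1),
  N(u, v) = r_vv · N̂ = 0.
Evaluating at (u, v) = (-1/2, 2):
  L = 0, M = 8*sqrt(273)/273, N = 0.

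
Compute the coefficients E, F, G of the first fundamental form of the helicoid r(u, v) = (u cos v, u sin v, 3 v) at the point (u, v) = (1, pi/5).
E = 1;  F = 0;  G = 10

Partials: r_u = (cos(v), sin(v), 0), r_v = (-u*sin(v), u*cos(v), 3). As functions of (u, v):
  E = r_u · r_u = 1,
  F = r_u · r_v = 0,
  G = r_v · r_v = u^2 + 9.
Evaluating at (u, v) = (1, pi/5): E = 1, F = 0, G = 10.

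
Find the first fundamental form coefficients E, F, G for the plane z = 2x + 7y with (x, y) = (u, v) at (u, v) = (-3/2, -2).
E = 5;  F = 14;  G = 50

Partials: r_u = (1, 0, 2), r_v = (0, 1, 7). As functions of (u, v):
  E = r_u · r_u = 5,
  F = r_u · r_v = 14,
  G = r_v · r_v = 50.
Evaluating at (u, v) = (-3/2, -2): E = 5, F = 14, G = 50.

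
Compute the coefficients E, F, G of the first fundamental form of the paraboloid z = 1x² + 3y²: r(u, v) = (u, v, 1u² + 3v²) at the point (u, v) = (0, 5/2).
E = 1;  F = 0;  G = 226

Partials: r_u = (1, 0, 2*u), r_v = (0, 1, 6*v). As functions of (u, v):
  E = r_u · r_u = 4*u^2 + 1,
  F = r_u · r_v = 12*u*v,
  G = r_v · r_v = 36*v^2 + 1.
Evaluating at (u, v) = (0, 5/2): E = 1, F = 0, G = 226.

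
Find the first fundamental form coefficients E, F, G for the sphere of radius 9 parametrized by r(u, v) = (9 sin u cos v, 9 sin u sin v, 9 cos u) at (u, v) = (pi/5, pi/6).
E = 81;  F = 0;  G = 405/8 - 81*sqrt(5)/8

Partials: r_u = (9*cos(u)*cos(v), 9*sin(v)*cos(u), -9*sin(u)), r_v = (-9*sin(u)*sin(v), 9*sin(u)*cos(v), 0). As functions of (u, v):
  E = r_u · r_u = 81,
  F = r_u · r_v = 0,
  G = r_v · r_v = 81*sin(u)^2.
Evaluating at (u, v) = (pi/5, pi/6): E = 81, F = 0, G = 405/8 - 81*sqrt(5)/8.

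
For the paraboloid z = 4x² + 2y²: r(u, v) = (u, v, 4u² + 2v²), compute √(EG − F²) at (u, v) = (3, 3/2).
√(EG − F²)|_{(3, 3/2)} = sqrt(613)

E = 64*u^2 + 1, F = 32*u*v, G = 16*v^2 + 1; EG − F² = 64*u^2 + 16*v^2 + 1; √(EG − F²) = sqrt(64*u^2 + 16*v^2 + 1). At the given point: sqrt(613).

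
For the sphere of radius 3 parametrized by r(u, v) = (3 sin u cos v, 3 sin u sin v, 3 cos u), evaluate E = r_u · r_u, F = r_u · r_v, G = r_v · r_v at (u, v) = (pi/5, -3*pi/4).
E = 9;  F = 0;  G = 45/8 - 9*sqrt(5)/8

Partials: r_u = (3*cos(u)*cos(v), 3*sin(v)*cos(u), -3*sin(u)), r_v = (-3*sin(u)*sin(v), 3*sin(u)*cos(v), 0). As functions of (u, v):
  E = r_u · r_u = 9,
  F = r_u · r_v = 0,
  G = r_v · r_v = 9*sin(u)^2.
Evaluating at (u, v) = (pi/5, -3*pi/4): E = 9, F = 0, G = 45/8 - 9*sqrt(5)/8.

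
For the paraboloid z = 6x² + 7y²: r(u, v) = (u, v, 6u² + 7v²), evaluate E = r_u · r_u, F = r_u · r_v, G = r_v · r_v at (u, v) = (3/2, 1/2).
E = 325;  F = 126;  G = 50

Partials: r_u = (1, 0, 12*u), r_v = (0, 1, 14*v). As functions of (u, v):
  E = r_u · r_u = 144*u^2 + 1,
  F = r_u · r_v = 168*u*v,
  G = r_v · r_v = 196*v^2 + 1.
Evaluating at (u, v) = (3/2, 1/2): E = 325, F = 126, G = 50.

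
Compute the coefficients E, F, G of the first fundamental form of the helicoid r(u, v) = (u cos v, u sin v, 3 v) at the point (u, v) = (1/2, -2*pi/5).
E = 1;  F = 0;  G = 37/4

Partials: r_u = (cos(v), sin(v), 0), r_v = (-u*sin(v), u*cos(v), 3). As functions of (u, v):
  E = r_u · r_u = 1,
  F = r_u · r_v = 0,
  G = r_v · r_v = u^2 + 9.
Evaluating at (u, v) = (1/2, -2*pi/5): E = 1, F = 0, G = 37/4.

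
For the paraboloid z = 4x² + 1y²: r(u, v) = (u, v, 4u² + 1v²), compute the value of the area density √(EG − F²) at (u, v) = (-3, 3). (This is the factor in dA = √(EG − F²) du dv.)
√(EG − F²)|_{(-3, 3)} = sqrt(613)

E = 64*u^2 + 1, F = 16*u*v, G = 4*v^2 + 1, so EG − F² = 64*u^2 + 4*v^2 + 1. Taking the positive square root: √(EG − F²) = sqrt(64*u^2 + 4*v^2 + 1). At (u, v) = (-3, 3): sqrt(613).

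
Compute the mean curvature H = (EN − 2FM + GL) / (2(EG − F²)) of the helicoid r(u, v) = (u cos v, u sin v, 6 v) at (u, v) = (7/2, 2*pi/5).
H = 0

With E = 1, F = 0, G = u^2 + 36, L = 0, M = -6/sqrt(u^2 + 36), N = 0, assemble
  H = (EN − 2FM + GL) / (2(EG − F²)) = 0.
At (u, v) = (7/2, 2*pi/5): H = 0.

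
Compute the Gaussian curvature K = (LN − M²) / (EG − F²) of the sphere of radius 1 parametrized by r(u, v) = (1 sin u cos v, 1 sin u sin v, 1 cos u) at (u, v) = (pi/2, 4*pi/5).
K = 1

Coefficients of the first fundamental form: E = 1, F = 0, G = sin(u)^2.
Coefficients of the second fundamental form: L = -sin(u)/Abs(sin(u)), M = 0, N = -sin(u)^3/Abs(sin(u)).
Assemble K = (LN − M²)/(EG − F²) = 1. At (u, v) = (pi/2, 4*pi/5): K = 1.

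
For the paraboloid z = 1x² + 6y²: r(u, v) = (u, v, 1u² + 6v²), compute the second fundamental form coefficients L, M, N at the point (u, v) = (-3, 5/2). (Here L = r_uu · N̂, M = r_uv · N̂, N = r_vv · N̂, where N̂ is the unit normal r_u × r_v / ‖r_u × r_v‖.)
L = 2*sqrt(937)/937;  M = 0;  N = 12*sqrt(937)/937

Compute the unit normal N̂(u, v) = (-2*u/sqrt(4*u^2 + 144*v^2 + 1), -12*v/sqrt(4*u^2 + 144*v^2 + 1), 1/sqrt(4*u^2 + 144*v^2 + 1)), and the second partials r_uu, r_uv, r_vv. Take dot products:
  L(u, v) = r_uu · N̂ = 2/sqrt(4*u^2 + 144*v^2 + 1),
  M(u, v) = r_uv · N̂ = 0,
  N(u, v) = r_vv · N̂ = 12/sqrt(4*u^2 + 144*v^2 + 1).
Evaluating at (u, v) = (-3, 5/2):
  L = 2*sqrt(937)/937, M = 0, N = 12*sqrt(937)/937.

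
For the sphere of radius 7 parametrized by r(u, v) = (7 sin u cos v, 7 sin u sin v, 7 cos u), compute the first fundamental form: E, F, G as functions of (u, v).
E = 49;  F = 0;  G = 49*sin(u)^2

Compute partials: r_u = (7*cos(u)*cos(v), 7*sin(v)*cos(u), -7*sin(u)), r_v = (-7*sin(u)*sin(v), 7*sin(u)*cos(v), 0). Then
  E = r_u · r_u = 49,
  F = r_u · r_v = 0,
  G = r_v · r_v = 49*sin(u)^2.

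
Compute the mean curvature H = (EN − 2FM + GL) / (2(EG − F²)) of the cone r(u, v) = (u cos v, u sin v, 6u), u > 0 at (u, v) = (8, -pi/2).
H = 3*sqrt(37)/296

With E = 37, F = 0, G = u^2, L = 0, M = 0, N = 6*sqrt(37)*u^2/(37*Abs(u)), assemble
  H = (EN − 2FM + GL) / (2(EG − F²)) = 3*sqrt(37)/(37*Abs(u)).
At (u, v) = (8, -pi/2): H = 3*sqrt(37)/296.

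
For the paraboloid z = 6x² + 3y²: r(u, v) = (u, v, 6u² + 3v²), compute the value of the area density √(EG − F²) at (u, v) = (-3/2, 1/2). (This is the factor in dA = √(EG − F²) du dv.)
√(EG − F²)|_{(-3/2, 1/2)} = sqrt(334)

E = 144*u^2 + 1, F = 72*u*v, G = 36*v^2 + 1, so EG − F² = 144*u^2 + 36*v^2 + 1. Taking the positive square root: √(EG − F²) = sqrt(144*u^2 + 36*v^2 + 1). At (u, v) = (-3/2, 1/2): sqrt(334).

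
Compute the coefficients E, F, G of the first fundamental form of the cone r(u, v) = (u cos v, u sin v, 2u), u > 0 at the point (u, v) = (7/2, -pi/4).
E = 5;  F = 0;  G = 49/4

Partials: r_u = (cos(v), sin(v), 2), r_v = (-u*sin(v), u*cos(v), 0). As functions of (u, v):
  E = r_u · r_u = 5,
  F = r_u · r_v = 0,
  G = r_v · r_v = u^2.
Evaluating at (u, v) = (7/2, -pi/4): E = 5, F = 0, G = 49/4.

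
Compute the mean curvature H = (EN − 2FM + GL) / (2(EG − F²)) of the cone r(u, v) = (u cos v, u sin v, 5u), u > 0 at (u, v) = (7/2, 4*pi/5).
H = 5*sqrt(26)/182

With E = 26, F = 0, G = u^2, L = 0, M = 0, N = 5*sqrt(26)*u^2/(26*Abs(u)), assemble
  H = (EN − 2FM + GL) / (2(EG − F²)) = 5*sqrt(26)/(52*Abs(u)).
At (u, v) = (7/2, 4*pi/5): H = 5*sqrt(26)/182.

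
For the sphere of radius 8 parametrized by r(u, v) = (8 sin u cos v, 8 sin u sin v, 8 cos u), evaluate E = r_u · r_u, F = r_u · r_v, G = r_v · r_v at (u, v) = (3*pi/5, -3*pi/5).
E = 64;  F = 0;  G = 8*sqrt(5) + 40

Partials: r_u = (8*cos(u)*cos(v), 8*sin(v)*cos(u), -8*sin(u)), r_v = (-8*sin(u)*sin(v), 8*sin(u)*cos(v), 0). As functions of (u, v):
  E = r_u · r_u = 64,
  F = r_u · r_v = 0,
  G = r_v · r_v = 64*sin(u)^2.
Evaluating at (u, v) = (3*pi/5, -3*pi/5): E = 64, F = 0, G = 8*sqrt(5) + 40.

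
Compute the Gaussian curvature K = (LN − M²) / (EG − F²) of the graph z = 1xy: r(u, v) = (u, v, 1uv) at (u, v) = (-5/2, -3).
K = -16/4225

Coefficients of the first fundamental form: E = v^2 + 1, F = u*v, G = u^2 + 1.
Coefficients of the second fundamental form: L = 0, M = 1/sqrt(u^2 + v^2 + 1), N = 0.
Assemble K = (LN − M²)/(EG − F²) = 1/((u^2*v^2 - (u^2 + 1)*(v^2 + 1))*(u^2 + v^2 + 1)). At (u, v) = (-5/2, -3): K = -16/4225.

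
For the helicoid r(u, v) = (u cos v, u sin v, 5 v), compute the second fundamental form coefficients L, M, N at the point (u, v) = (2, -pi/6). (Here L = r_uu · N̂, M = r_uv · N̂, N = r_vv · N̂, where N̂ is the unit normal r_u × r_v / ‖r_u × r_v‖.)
L = 0;  M = -5*sqrt(29)/29;  N = 0

Compute the unit normal N̂(u, v) = (5*sin(v)/sqrt(u^2 + 25), -5*cos(v)/sqrt(u^2 + 25), u/sqrt(u^2 + 25)), and the second partials r_uu, r_uv, r_vv. Take dot products:
  L(u, v) = r_uu · N̂ = 0,
  M(u, v) = r_uv · N̂ = -5/sqrt(u^2 + 25),
  N(u, v) = r_vv · N̂ = 0.
Evaluating at (u, v) = (2, -pi/6):
  L = 0, M = -5*sqrt(29)/29, N = 0.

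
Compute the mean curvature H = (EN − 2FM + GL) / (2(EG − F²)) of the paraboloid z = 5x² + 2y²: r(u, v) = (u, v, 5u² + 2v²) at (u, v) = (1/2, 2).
H = 377*sqrt(10)/2700

With E = 100*u^2 + 1, F = 40*u*v, G = 16*v^2 + 1, L = 10/sqrt(100*u^2 + 16*v^2 + 1), M = 0, N = 4/sqrt(100*u^2 + 16*v^2 + 1), assemble
  H = (EN − 2FM + GL) / (2(EG − F²)) = (200*u^2 + 80*v^2 + 7)/(100*u^2 + 16*v^2 + 1)^(3/2).
At (u, v) = (1/2, 2): H = 377*sqrt(10)/2700.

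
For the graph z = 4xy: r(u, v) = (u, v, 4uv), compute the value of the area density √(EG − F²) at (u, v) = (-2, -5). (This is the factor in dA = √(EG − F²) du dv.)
√(EG − F²)|_{(-2, -5)} = sqrt(465)

E = 16*v^2 + 1, F = 16*u*v, G = 16*u^2 + 1, so EG − F² = 16*u^2 + 16*v^2 + 1. Taking the positive square root: √(EG − F²) = sqrt(16*u^2 + 16*v^2 + 1). At (u, v) = (-2, -5): sqrt(465).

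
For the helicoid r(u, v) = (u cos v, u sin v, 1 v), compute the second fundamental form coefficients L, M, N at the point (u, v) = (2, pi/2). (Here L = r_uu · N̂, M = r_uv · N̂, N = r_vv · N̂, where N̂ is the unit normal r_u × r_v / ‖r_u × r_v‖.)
L = 0;  M = -sqrt(5)/5;  N = 0

Compute the unit normal N̂(u, v) = (sin(v)/sqrt(u^2 + 1), -cos(v)/sqrt(u^2 + 1), u/sqrt(u^2 + 1)), and the second partials r_uu, r_uv, r_vv. Take dot products:
  L(u, v) = r_uu · N̂ = 0,
  M(u, v) = r_uv · N̂ = -1/sqrt(u^2 + 1),
  N(u, v) = r_vv · N̂ = 0.
Evaluating at (u, v) = (2, pi/2):
  L = 0, M = -sqrt(5)/5, N = 0.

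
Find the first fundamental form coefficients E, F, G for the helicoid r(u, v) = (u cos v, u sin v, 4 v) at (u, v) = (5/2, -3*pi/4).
E = 1;  F = 0;  G = 89/4

Partials: r_u = (cos(v), sin(v), 0), r_v = (-u*sin(v), u*cos(v), 4). As functions of (u, v):
  E = r_u · r_u = 1,
  F = r_u · r_v = 0,
  G = r_v · r_v = u^2 + 16.
Evaluating at (u, v) = (5/2, -3*pi/4): E = 1, F = 0, G = 89/4.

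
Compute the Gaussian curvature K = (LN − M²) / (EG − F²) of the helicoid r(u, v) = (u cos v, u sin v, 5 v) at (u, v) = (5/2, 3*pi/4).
K = -16/625

Coefficients of the first fundamental form: E = 1, F = 0, G = u^2 + 25.
Coefficients of the second fundamental form: L = 0, M = -5/sqrt(u^2 + 25), N = 0.
Assemble K = (LN − M²)/(EG − F²) = -25/(u^2 + 25)^2. At (u, v) = (5/2, 3*pi/4): K = -16/625.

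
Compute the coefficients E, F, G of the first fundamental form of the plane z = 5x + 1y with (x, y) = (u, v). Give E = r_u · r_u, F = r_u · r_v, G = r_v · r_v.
E = 26;  F = 5;  G = 2

Compute partials: r_u = (1, 0, 5), r_v = (0, 1, 1). Then
  E = r_u · r_u = 26,
  F = r_u · r_v = 5,
  G = r_v · r_v = 2.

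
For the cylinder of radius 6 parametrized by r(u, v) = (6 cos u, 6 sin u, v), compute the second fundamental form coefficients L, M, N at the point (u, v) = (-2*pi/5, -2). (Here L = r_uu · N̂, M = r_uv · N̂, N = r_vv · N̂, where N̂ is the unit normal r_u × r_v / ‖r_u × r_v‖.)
L = -6;  M = 0;  N = 0

Compute the unit normal N̂(u, v) = (cos(u), sin(u), 0), and the second partials r_uu, r_uv, r_vv. Take dot products:
  L(u, v) = r_uu · N̂ = -6,
  M(u, v) = r_uv · N̂ = 0,
  N(u, v) = r_vv · N̂ = 0.
Evaluating at (u, v) = (-2*pi/5, -2):
  L = -6, M = 0, N = 0.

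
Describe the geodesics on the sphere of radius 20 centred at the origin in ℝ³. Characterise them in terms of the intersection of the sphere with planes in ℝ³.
Geodesics on the sphere of radius 20 are great circles — circles of radius 20 obtained as the intersection of the sphere with planes through the origin (the centre of the sphere).

A curve α(t) of nonzero constant speed on the sphere of radius 20 is a geodesic iff its acceleration α̈ is everywhere normal to the surface, i.e. parallel to the radial vector α(t). Then d/dt(α × α̇) = α̇ × α̇ + α × α̈ = 0, so α × α̇ is a constant vector n ≠ 0 and α(t) · n = 0 for all t: α lies in the plane through the origin with normal n. The intersection of that plane with the sphere is a circle of radius 20 (a great circle). Conversely, a great circle traversed at constant speed has centripetal acceleration pointing at the origin, hence normal to the sphere, so every great circle is a geodesic.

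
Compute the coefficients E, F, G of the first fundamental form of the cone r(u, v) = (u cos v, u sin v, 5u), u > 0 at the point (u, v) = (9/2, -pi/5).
E = 26;  F = 0;  G = 81/4

Partials: r_u = (cos(v), sin(v), 5), r_v = (-u*sin(v), u*cos(v), 0). As functions of (u, v):
  E = r_u · r_u = 26,
  F = r_u · r_v = 0,
  G = r_v · r_v = u^2.
Evaluating at (u, v) = (9/2, -pi/5): E = 26, F = 0, G = 81/4.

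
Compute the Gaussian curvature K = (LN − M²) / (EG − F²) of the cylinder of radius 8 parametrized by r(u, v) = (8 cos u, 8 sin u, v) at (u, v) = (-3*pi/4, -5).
K = 0

Coefficients of the first fundamental form: E = 64, F = 0, G = 1.
Coefficients of the second fundamental form: L = -8, M = 0, N = 0.
Assemble K = (LN − M²)/(EG − F²) = 0. At (u, v) = (-3*pi/4, -5): K = 0.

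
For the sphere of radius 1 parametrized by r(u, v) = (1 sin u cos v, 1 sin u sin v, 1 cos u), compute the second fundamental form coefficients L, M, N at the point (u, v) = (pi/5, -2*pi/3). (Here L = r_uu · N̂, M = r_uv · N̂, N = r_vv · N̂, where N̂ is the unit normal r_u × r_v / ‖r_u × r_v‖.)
L = -1;  M = 0;  N = -5/8 + sqrt(5)/8

Compute the unit normal N̂(u, v) = (sin(u)^2*cos(v)/Abs(sin(u)), sin(u)^2*sin(v)/Abs(sin(u)), sin(2*u)/(2*Abs(sin(u)))), and the second partials r_uu, r_uv, r_vv. Take dot products:
  L(u, v) = r_uu · N̂ = -sin(u)/Abs(sin(u)),
  M(u, v) = r_uv · N̂ = 0,
  N(u, v) = r_vv · N̂ = -sin(u)^3/Abs(sin(u)).
Evaluating at (u, v) = (pi/5, -2*pi/3):
  L = -1, M = 0, N = -5/8 + sqrt(5)/8.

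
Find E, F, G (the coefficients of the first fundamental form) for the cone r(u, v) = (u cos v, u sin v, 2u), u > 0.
E = 5;  F = 0;  G = u^2

Compute partials: r_u = (cos(v), sin(v), 2), r_v = (-u*sin(v), u*cos(v), 0). Then
  E = r_u · r_u = 5,
  F = r_u · r_v = 0,
  G = r_v · r_v = u^2.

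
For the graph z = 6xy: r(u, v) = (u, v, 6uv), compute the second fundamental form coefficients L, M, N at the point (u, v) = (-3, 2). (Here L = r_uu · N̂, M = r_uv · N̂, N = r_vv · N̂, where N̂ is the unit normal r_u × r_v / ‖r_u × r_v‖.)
L = 0;  M = 6*sqrt(469)/469;  N = 0

Compute the unit normal N̂(u, v) = (-6*v/sqrt(36*u^2 + 36*v^2 + 1), -6*u/sqrt(36*u^2 + 36*v^2 + 1), 1/sqrt(36*u^2 + 36*v^2 + 1)), and the second partials r_uu, r_uv, r_vv. Take dot products:
  L(u, v) = r_uu · N̂ = 0,
  M(u, v) = r_uv · N̂ = 6/sqrt(36*u^2 + 36*v^2 + 1),
  N(u, v) = r_vv · N̂ = 0.
Evaluating at (u, v) = (-3, 2):
  L = 0, M = 6*sqrt(469)/469, N = 0.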